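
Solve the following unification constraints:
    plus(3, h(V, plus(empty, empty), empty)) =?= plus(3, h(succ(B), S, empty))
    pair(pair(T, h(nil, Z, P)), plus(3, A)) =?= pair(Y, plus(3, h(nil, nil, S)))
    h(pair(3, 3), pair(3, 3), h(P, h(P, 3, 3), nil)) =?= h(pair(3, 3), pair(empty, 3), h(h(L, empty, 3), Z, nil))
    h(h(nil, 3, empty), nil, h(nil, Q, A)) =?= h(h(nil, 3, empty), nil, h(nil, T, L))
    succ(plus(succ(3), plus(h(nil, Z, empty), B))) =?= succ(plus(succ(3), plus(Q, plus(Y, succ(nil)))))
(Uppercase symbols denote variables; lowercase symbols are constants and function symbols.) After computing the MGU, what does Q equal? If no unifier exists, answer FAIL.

FAIL

Decompose plus/2: 3 =?= 3,  h(V, plus(empty, empty), empty) =?= h(succ(B), S, empty).
Delete trivial equation 3 =?= 3.
Decompose h/3: V =?= succ(B),  plus(empty, empty) =?= S,  empty =?= empty.
Bind V := succ(B); no other remaining equation mentions V.
Bind S := plus(empty, empty); substituting into the one remaining equation that mentions S gives: pair(pair(T, h(nil, Z, P)), plus(3, A)) =?= pair(Y, plus(3, h(nil, nil, plus(empty, empty)))).
Delete trivial equation empty =?= empty.
Decompose pair/2: pair(T, h(nil, Z, P)) =?= Y,  plus(3, A) =?= plus(3, h(nil, nil, plus(empty, empty))).
Bind Y := pair(T, h(nil, Z, P)); substituting into the one remaining equation that mentions Y gives: succ(plus(succ(3), plus(h(nil, Z, empty), B))) =?= succ(plus(succ(3), plus(Q, plus(pair(T, h(nil, Z, P)), succ(nil))))).
Decompose plus/2: 3 =?= 3,  A =?= h(nil, nil, plus(empty, empty)).
Delete trivial equation 3 =?= 3.
Bind A := h(nil, nil, plus(empty, empty)); substituting into the one remaining equation that mentions A gives: h(h(nil, 3, empty), nil, h(nil, Q, h(nil, nil, plus(empty, empty)))) =?= h(h(nil, 3, empty), nil, h(nil, T, L)).
Decompose h/3: pair(3, 3) =?= pair(3, 3),  pair(3, 3) =?= pair(empty, 3),  h(P, h(P, 3, 3), nil) =?= h(h(L, empty, 3), Z, nil).
Delete trivial equation pair(3, 3) =?= pair(3, 3).
Decompose pair/2: 3 =?= empty,  3 =?= 3.
Clash: constants 3 and empty differ; no unifier exists.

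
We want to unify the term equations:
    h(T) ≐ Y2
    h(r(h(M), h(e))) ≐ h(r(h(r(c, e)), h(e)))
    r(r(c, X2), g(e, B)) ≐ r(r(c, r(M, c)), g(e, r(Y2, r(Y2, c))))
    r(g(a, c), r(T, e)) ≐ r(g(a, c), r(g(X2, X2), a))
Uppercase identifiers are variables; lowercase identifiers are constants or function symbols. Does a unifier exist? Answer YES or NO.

Bind Y2 := h(T); substituting into the one remaining equation that mentions Y2 gives: r(r(c, X2), g(e, B)) ≐ r(r(c, r(M, c)), g(e, r(h(T), r(h(T), c)))).
Decompose h/1: r(h(M), h(e)) ≐ r(h(r(c, e)), h(e)).
Decompose r/2: h(M) ≐ h(r(c, e)),  h(e) ≐ h(e).
Decompose h/1: M ≐ r(c, e).
Bind M := r(c, e); substituting into the one remaining equation that mentions M gives: r(r(c, X2), g(e, B)) ≐ r(r(c, r(r(c, e), c)), g(e, r(h(T), r(h(T), c)))).
Delete trivial equation h(e) ≐ h(e).
Decompose r/2: r(c, X2) ≐ r(c, r(r(c, e), c)),  g(e, B) ≐ g(e, r(h(T), r(h(T), c))).
Decompose r/2: c ≐ c,  X2 ≐ r(r(c, e), c).
Delete trivial equation c ≐ c.
Bind X2 := r(r(c, e), c); substituting into the one remaining equation that mentions X2 gives: r(g(a, c), r(T, e)) ≐ r(g(a, c), r(g(r(r(c, e), c), r(r(c, e), c)), a)).
Decompose g/2: e ≐ e,  B ≐ r(h(T), r(h(T), c)).
Delete trivial equation e ≐ e.
Bind B := r(h(T), r(h(T), c)); no other remaining equation mentions B.
Decompose r/2: g(a, c) ≐ g(a, c),  r(T, e) ≐ r(g(r(r(c, e), c), r(r(c, e), c)), a).
Delete trivial equation g(a, c) ≐ g(a, c).
Decompose r/2: T ≐ g(r(r(c, e), c), r(r(c, e), c)),  e ≐ a.
Bind T := g(r(r(c, e), c), r(r(c, e), c)); no other remaining equation mentions T. Substituting into the earlier bindings gives Y2 := h(g(r(r(c, e), c), r(r(c, e), c))), B := r(h(g(r(r(c, e), c), r(r(c, e), c))), r(h(g(r(r(c, e), c), r(r(c, e), c))), c)).
Clash: constants e and a differ; no unifier exists.

NO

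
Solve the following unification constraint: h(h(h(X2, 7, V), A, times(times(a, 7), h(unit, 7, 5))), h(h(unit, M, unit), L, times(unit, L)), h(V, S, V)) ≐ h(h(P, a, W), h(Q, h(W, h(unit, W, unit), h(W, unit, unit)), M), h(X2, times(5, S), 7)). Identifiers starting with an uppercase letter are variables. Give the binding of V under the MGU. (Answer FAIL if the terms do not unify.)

Decompose h/3: h(h(X2, 7, V), A, times(times(a, 7), h(unit, 7, 5))) ≐ h(P, a, W),  h(h(unit, M, unit), L, times(unit, L)) ≐ h(Q, h(W, h(unit, W, unit), h(W, unit, unit)), M),  h(V, S, V) ≐ h(X2, times(5, S), 7).
Decompose h/3: h(X2, 7, V) ≐ P,  A ≐ a,  times(times(a, 7), h(unit, 7, 5)) ≐ W.
Bind P := h(X2, 7, V); no other remaining equation mentions P.
Bind A := a; no other remaining equation mentions A.
Bind W := times(times(a, 7), h(unit, 7, 5)); substituting into the one remaining equation that mentions W gives: h(h(unit, M, unit), L, times(unit, L)) ≐ h(Q, h(times(times(a, 7), h(unit, 7, 5)), h(unit, times(times(a, 7), h(unit, 7, 5)), unit), h(times(times(a, 7), h(unit, 7, 5)), unit, unit)), M).
Decompose h/3: h(unit, M, unit) ≐ Q,  L ≐ h(times(times(a, 7), h(unit, 7, 5)), h(unit, times(times(a, 7), h(unit, 7, 5)), unit), h(times(times(a, 7), h(unit, 7, 5)), unit, unit)),  times(unit, L) ≐ M.
Bind Q := h(unit, M, unit); no other remaining equation mentions Q.
Bind L := h(times(times(a, 7), h(unit, 7, 5)), h(unit, times(times(a, 7), h(unit, 7, 5)), unit), h(times(times(a, 7), h(unit, 7, 5)), unit, unit)); substituting into the one remaining equation that mentions L gives: times(unit, h(times(times(a, 7), h(unit, 7, 5)), h(unit, times(times(a, 7), h(unit, 7, 5)), unit), h(times(times(a, 7), h(unit, 7, 5)), unit, unit))) ≐ M.
Bind M := times(unit, h(times(times(a, 7), h(unit, 7, 5)), h(unit, times(times(a, 7), h(unit, 7, 5)), unit), h(times(times(a, 7), h(unit, 7, 5)), unit, unit))); no other remaining equation mentions M. Substituting into the earlier binding gives Q := h(unit, times(unit, h(times(times(a, 7), h(unit, 7, 5)), h(unit, times(times(a, 7), h(unit, 7, 5)), unit), h(times(times(a, 7), h(unit, 7, 5)), unit, unit))), unit).
Decompose h/3: V ≐ X2,  S ≐ times(5, S),  V ≐ 7.
Bind V := X2; substituting into the one remaining equation that mentions V gives: X2 ≐ 7. Substituting into the earlier binding gives P := h(X2, 7, X2).
Occurs check fails: S occurs in times(5, S); the equation S ≐ times(5, S) has no finite solution.

FAIL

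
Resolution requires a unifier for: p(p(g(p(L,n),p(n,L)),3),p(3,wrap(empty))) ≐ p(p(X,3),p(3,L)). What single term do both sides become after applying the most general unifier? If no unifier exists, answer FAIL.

p(p(g(p(wrap(empty),n),p(n,wrap(empty))),3),p(3,wrap(empty)))

Decompose p/2: p(g(p(L,n),p(n,L)),3) ≐ p(X,3),  p(3,wrap(empty)) ≐ p(3,L).
Decompose p/2: g(p(L,n),p(n,L)) ≐ X,  3 ≐ 3.
Bind X := g(p(L,n),p(n,L)); no other remaining equation mentions X.
Delete trivial equation 3 ≐ 3.
Decompose p/2: 3 ≐ 3,  wrap(empty) ≐ L.
Delete trivial equation 3 ≐ 3.
Bind L := wrap(empty). Substituting into the earlier binding gives X := g(p(wrap(empty),n),p(n,wrap(empty))).
Applying the MGU to either side gives p(p(g(p(wrap(empty),n),p(n,wrap(empty))),3),p(3,wrap(empty))).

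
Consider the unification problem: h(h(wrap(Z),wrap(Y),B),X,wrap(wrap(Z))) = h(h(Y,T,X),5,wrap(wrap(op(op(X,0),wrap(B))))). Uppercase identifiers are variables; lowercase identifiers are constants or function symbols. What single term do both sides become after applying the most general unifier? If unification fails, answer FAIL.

Decompose h/3: h(wrap(Z),wrap(Y),B) = h(Y,T,X),  X = 5,  wrap(wrap(Z)) = wrap(wrap(op(op(X,0),wrap(B)))).
Decompose h/3: wrap(Z) = Y,  wrap(Y) = T,  B = X.
Bind Y := wrap(Z); substituting into the one remaining equation that mentions Y gives: wrap(wrap(Z)) = T.
Bind T := wrap(wrap(Z)); no other remaining equation mentions T.
Bind B := X; substituting into the one remaining equation that mentions B gives: wrap(wrap(Z)) = wrap(wrap(op(op(X,0),wrap(X)))).
Bind X := 5; substituting into the remaining equation gives: wrap(wrap(Z)) = wrap(wrap(op(op(5,0),wrap(5)))). Substituting into the earlier binding gives B := 5.
Decompose wrap/1: wrap(Z) = wrap(op(op(5,0),wrap(5))).
Decompose wrap/1: Z = op(op(5,0),wrap(5)).
Bind Z := op(op(5,0),wrap(5)). Substituting into the earlier bindings gives Y := wrap(op(op(5,0),wrap(5))), T := wrap(wrap(op(op(5,0),wrap(5)))).
Applying the MGU to either side gives h(h(wrap(op(op(5,0),wrap(5))),wrap(wrap(op(op(5,0),wrap(5)))),5),5,wrap(wrap(op(op(5,0),wrap(5))))).

h(h(wrap(op(op(5,0),wrap(5))),wrap(wrap(op(op(5,0),wrap(5)))),5),5,wrap(wrap(op(op(5,0),wrap(5)))))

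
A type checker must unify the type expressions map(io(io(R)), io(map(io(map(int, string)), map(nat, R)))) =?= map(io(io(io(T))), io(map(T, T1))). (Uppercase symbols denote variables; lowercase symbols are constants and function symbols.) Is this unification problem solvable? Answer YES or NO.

Decompose map/2: io(io(R)) =?= io(io(io(T))),  io(map(io(map(int, string)), map(nat, R))) =?= io(map(T, T1)).
Decompose io/1: io(R) =?= io(io(T)).
Decompose io/1: R =?= io(T).
Bind R := io(T); substituting into the remaining equation gives: io(map(io(map(int, string)), map(nat, io(T)))) =?= io(map(T, T1)).
Decompose io/1: map(io(map(int, string)), map(nat, io(T))) =?= map(T, T1).
Decompose map/2: io(map(int, string)) =?= T,  map(nat, io(T)) =?= T1.
Bind T := io(map(int, string)); substituting into the remaining equation gives: map(nat, io(io(map(int, string)))) =?= T1. Substituting into the earlier binding gives R := io(io(map(int, string))).
Bind T1 := map(nat, io(io(map(int, string)))).
No equations remain and no clash or occurs-check failure arose, so a unifier exists.

YES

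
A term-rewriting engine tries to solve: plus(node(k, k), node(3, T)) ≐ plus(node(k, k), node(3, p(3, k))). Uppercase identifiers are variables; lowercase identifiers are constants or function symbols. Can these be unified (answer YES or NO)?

YES

Decompose plus/2: node(k, k) ≐ node(k, k),  node(3, T) ≐ node(3, p(3, k)).
Delete trivial equation node(k, k) ≐ node(k, k).
Decompose node/2: 3 ≐ 3,  T ≐ p(3, k).
Delete trivial equation 3 ≐ 3.
Bind T := p(3, k).
No equations remain and no clash or occurs-check failure arose, so a unifier exists.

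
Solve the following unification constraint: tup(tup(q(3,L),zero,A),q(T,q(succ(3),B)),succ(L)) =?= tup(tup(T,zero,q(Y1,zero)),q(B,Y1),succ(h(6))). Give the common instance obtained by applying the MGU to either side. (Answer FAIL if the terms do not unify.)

tup(tup(q(3,h(6)),zero,q(q(succ(3),q(3,h(6))),zero)),q(q(3,h(6)),q(succ(3),q(3,h(6)))),succ(h(6)))

Decompose tup/3: tup(q(3,L),zero,A) =?= tup(T,zero,q(Y1,zero)),  q(T,q(succ(3),B)) =?= q(B,Y1),  succ(L) =?= succ(h(6)).
Decompose tup/3: q(3,L) =?= T,  zero =?= zero,  A =?= q(Y1,zero).
Bind T := q(3,L); substituting into the one remaining equation that mentions T gives: q(q(3,L),q(succ(3),B)) =?= q(B,Y1).
Delete trivial equation zero =?= zero.
Bind A := q(Y1,zero); no other remaining equation mentions A.
Decompose q/2: q(3,L) =?= B,  q(succ(3),B) =?= Y1.
Bind B := q(3,L); substituting into the one remaining equation that mentions B gives: q(succ(3),q(3,L)) =?= Y1.
Bind Y1 := q(succ(3),q(3,L)); no other remaining equation mentions Y1. Substituting into the earlier binding gives A := q(q(succ(3),q(3,L)),zero).
Decompose succ/1: L =?= h(6).
Bind L := h(6). Substituting into the earlier bindings gives T := q(3,h(6)), A := q(q(succ(3),q(3,h(6))),zero), B := q(3,h(6)), Y1 := q(succ(3),q(3,h(6))).
Applying the MGU to either side gives tup(tup(q(3,h(6)),zero,q(q(succ(3),q(3,h(6))),zero)),q(q(3,h(6)),q(succ(3),q(3,h(6)))),succ(h(6))).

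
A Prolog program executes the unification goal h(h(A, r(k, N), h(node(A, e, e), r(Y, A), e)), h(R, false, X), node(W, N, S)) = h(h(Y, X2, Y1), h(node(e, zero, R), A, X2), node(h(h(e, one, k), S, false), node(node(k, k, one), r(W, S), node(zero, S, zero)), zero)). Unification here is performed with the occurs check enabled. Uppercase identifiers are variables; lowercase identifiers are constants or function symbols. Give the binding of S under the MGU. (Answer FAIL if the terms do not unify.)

Decompose h/3: h(A, r(k, N), h(node(A, e, e), r(Y, A), e)) = h(Y, X2, Y1),  h(R, false, X) = h(node(e, zero, R), A, X2),  node(W, N, S) = node(h(h(e, one, k), S, false), node(node(k, k, one), r(W, S), node(zero, S, zero)), zero).
Decompose h/3: A = Y,  r(k, N) = X2,  h(node(A, e, e), r(Y, A), e) = Y1.
Bind A := Y; substituting into the 2 remaining equations that mention A gives: h(node(Y, e, e), r(Y, Y), e) = Y1,  h(R, false, X) = h(node(e, zero, R), Y, X2).
Bind X2 := r(k, N); substituting into the one remaining equation that mentions X2 gives: h(R, false, X) = h(node(e, zero, R), Y, r(k, N)).
Bind Y1 := h(node(Y, e, e), r(Y, Y), e); no other remaining equation mentions Y1.
Decompose h/3: R = node(e, zero, R),  false = Y,  X = r(k, N).
Occurs check fails: R occurs in node(e, zero, R); the equation R = node(e, zero, R) has no finite solution.

FAIL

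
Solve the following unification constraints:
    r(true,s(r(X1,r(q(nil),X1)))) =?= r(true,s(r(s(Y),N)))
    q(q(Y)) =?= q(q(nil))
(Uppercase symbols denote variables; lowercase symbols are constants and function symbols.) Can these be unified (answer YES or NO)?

YES

Decompose r/2: true =?= true,  s(r(X1,r(q(nil),X1))) =?= s(r(s(Y),N)).
Delete trivial equation true =?= true.
Decompose s/1: r(X1,r(q(nil),X1)) =?= r(s(Y),N).
Decompose r/2: X1 =?= s(Y),  r(q(nil),X1) =?= N.
Bind X1 := s(Y); substituting into the one remaining equation that mentions X1 gives: r(q(nil),s(Y)) =?= N.
Bind N := r(q(nil),s(Y)); no other remaining equation mentions N.
Decompose q/1: q(Y) =?= q(nil).
Decompose q/1: Y =?= nil.
Bind Y := nil. Substituting into the earlier bindings gives X1 := s(nil), N := r(q(nil),s(nil)).
No equations remain and no clash or occurs-check failure arose, so a unifier exists.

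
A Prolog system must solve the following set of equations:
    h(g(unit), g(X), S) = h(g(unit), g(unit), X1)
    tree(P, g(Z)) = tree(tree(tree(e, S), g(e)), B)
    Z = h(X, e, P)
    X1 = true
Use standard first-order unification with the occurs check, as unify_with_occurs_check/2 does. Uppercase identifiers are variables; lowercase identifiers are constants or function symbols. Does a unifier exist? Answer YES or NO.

YES

Decompose h/3: g(unit) = g(unit),  g(X) = g(unit),  S = X1.
Delete trivial equation g(unit) = g(unit).
Decompose g/1: X = unit.
Bind X := unit; substituting into the one remaining equation that mentions X gives: Z = h(unit, e, P).
Bind S := X1; substituting into the one remaining equation that mentions S gives: tree(P, g(Z)) = tree(tree(tree(e, X1), g(e)), B).
Decompose tree/2: P = tree(tree(e, X1), g(e)),  g(Z) = B.
Bind P := tree(tree(e, X1), g(e)); substituting into the one remaining equation that mentions P gives: Z = h(unit, e, tree(tree(e, X1), g(e))).
Bind B := g(Z); no other remaining equation mentions B.
Bind Z := h(unit, e, tree(tree(e, X1), g(e))); no other remaining equation mentions Z. Substituting into the earlier binding gives B := g(h(unit, e, tree(tree(e, X1), g(e)))).
Bind X1 := true. Substituting into the earlier bindings gives S := true, P := tree(tree(e, true), g(e)), B := g(h(unit, e, tree(tree(e, true), g(e)))), Z := h(unit, e, tree(tree(e, true), g(e))).
No equations remain and no clash or occurs-check failure arose, so a unifier exists.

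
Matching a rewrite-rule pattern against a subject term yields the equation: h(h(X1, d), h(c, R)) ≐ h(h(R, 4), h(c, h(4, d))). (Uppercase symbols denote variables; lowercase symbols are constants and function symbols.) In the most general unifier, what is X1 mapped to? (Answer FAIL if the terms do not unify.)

Decompose h/2: h(X1, d) ≐ h(R, 4),  h(c, R) ≐ h(c, h(4, d)).
Decompose h/2: X1 ≐ R,  d ≐ 4.
Bind X1 := R; no other remaining equation mentions X1.
Clash: constants d and 4 differ; no unifier exists.

FAIL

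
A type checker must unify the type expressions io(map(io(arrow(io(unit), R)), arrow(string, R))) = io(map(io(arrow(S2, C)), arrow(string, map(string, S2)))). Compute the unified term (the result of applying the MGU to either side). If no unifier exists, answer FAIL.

io(map(io(arrow(io(unit), map(string, io(unit)))), arrow(string, map(string, io(unit)))))

Decompose io/1: map(io(arrow(io(unit), R)), arrow(string, R)) = map(io(arrow(S2, C)), arrow(string, map(string, S2))).
Decompose map/2: io(arrow(io(unit), R)) = io(arrow(S2, C)),  arrow(string, R) = arrow(string, map(string, S2)).
Decompose io/1: arrow(io(unit), R) = arrow(S2, C).
Decompose arrow/2: io(unit) = S2,  R = C.
Bind S2 := io(unit); substituting into the one remaining equation that mentions S2 gives: arrow(string, R) = arrow(string, map(string, io(unit))).
Bind R := C; substituting into the remaining equation gives: arrow(string, C) = arrow(string, map(string, io(unit))).
Decompose arrow/2: string = string,  C = map(string, io(unit)).
Delete trivial equation string = string.
Bind C := map(string, io(unit)). Substituting into the earlier binding gives R := map(string, io(unit)).
Applying the MGU to either side gives io(map(io(arrow(io(unit), map(string, io(unit)))), arrow(string, map(string, io(unit))))).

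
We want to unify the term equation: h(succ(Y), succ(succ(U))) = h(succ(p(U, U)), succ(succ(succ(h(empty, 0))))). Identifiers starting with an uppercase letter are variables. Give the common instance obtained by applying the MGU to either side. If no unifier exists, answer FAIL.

Decompose h/2: succ(Y) = succ(p(U, U)),  succ(succ(U)) = succ(succ(succ(h(empty, 0)))).
Decompose succ/1: Y = p(U, U).
Bind Y := p(U, U); no other remaining equation mentions Y.
Decompose succ/1: succ(U) = succ(succ(h(empty, 0))).
Decompose succ/1: U = succ(h(empty, 0)).
Bind U := succ(h(empty, 0)). Substituting into the earlier binding gives Y := p(succ(h(empty, 0)), succ(h(empty, 0))).
Applying the MGU to either side gives h(succ(p(succ(h(empty, 0)), succ(h(empty, 0)))), succ(succ(succ(h(empty, 0))))).

h(succ(p(succ(h(empty, 0)), succ(h(empty, 0)))), succ(succ(succ(h(empty, 0)))))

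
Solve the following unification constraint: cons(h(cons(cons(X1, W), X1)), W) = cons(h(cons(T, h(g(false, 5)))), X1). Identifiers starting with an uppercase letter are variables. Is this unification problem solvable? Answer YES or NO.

Decompose cons/2: h(cons(cons(X1, W), X1)) = h(cons(T, h(g(false, 5)))),  W = X1.
Decompose h/1: cons(cons(X1, W), X1) = cons(T, h(g(false, 5))).
Decompose cons/2: cons(X1, W) = T,  X1 = h(g(false, 5)).
Bind T := cons(X1, W); no other remaining equation mentions T.
Bind X1 := h(g(false, 5)); substituting into the remaining equation gives: W = h(g(false, 5)). Substituting into the earlier binding gives T := cons(h(g(false, 5)), W).
Bind W := h(g(false, 5)). Substituting into the earlier binding gives T := cons(h(g(false, 5)), h(g(false, 5))).
No equations remain and no clash or occurs-check failure arose, so a unifier exists.

YES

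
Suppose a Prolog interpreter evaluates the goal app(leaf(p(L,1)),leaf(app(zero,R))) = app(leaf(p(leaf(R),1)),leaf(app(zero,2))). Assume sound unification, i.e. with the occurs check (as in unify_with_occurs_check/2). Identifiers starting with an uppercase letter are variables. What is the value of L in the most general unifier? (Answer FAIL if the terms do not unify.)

Decompose app/2: leaf(p(L,1)) = leaf(p(leaf(R),1)),  leaf(app(zero,R)) = leaf(app(zero,2)).
Decompose leaf/1: p(L,1) = p(leaf(R),1).
Decompose p/2: L = leaf(R),  1 = 1.
Bind L := leaf(R); no other remaining equation mentions L.
Delete trivial equation 1 = 1.
Decompose leaf/1: app(zero,R) = app(zero,2).
Decompose app/2: zero = zero,  R = 2.
Delete trivial equation zero = zero.
Bind R := 2. Substituting into the earlier binding gives L := leaf(2).
MGU = { L = leaf(2), R = 2 }, so L = leaf(2).

leaf(2)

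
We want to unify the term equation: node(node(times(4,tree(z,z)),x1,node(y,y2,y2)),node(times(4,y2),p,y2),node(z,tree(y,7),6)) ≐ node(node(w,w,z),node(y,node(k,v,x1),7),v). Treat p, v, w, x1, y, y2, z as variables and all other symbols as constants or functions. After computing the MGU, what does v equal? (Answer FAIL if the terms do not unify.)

Decompose node/3: node(times(4,tree(z,z)),x1,node(y,y2,y2)) ≐ node(w,w,z),  node(times(4,y2),p,y2) ≐ node(y,node(k,v,x1),7),  node(z,tree(y,7),6) ≐ v.
Decompose node/3: times(4,tree(z,z)) ≐ w,  x1 ≐ w,  node(y,y2,y2) ≐ z.
Bind w := times(4,tree(z,z)); substituting into the one remaining equation that mentions w gives: x1 ≐ times(4,tree(z,z)).
Bind x1 := times(4,tree(z,z)); substituting into the one remaining equation that mentions x1 gives: node(times(4,y2),p,y2) ≐ node(y,node(k,v,times(4,tree(z,z))),7).
Bind z := node(y,y2,y2); substituting into the remaining equations gives: node(times(4,y2),p,y2) ≐ node(y,node(k,v,times(4,tree(node(y,y2,y2),node(y,y2,y2)))),7),  node(node(y,y2,y2),tree(y,7),6) ≐ v. Substituting into the earlier bindings gives w := times(4,tree(node(y,y2,y2),node(y,y2,y2))), x1 := times(4,tree(node(y,y2,y2),node(y,y2,y2))).
Decompose node/3: times(4,y2) ≐ y,  p ≐ node(k,v,times(4,tree(node(y,y2,y2),node(y,y2,y2)))),  y2 ≐ 7.
Bind y := times(4,y2); substituting into the 2 remaining equations that mention y gives: p ≐ node(k,v,times(4,tree(node(times(4,y2),y2,y2),node(times(4,y2),y2,y2)))),  node(node(times(4,y2),y2,y2),tree(times(4,y2),7),6) ≐ v. Substituting into the earlier bindings gives w := times(4,tree(node(times(4,y2),y2,y2),node(times(4,y2),y2,y2))), x1 := times(4,tree(node(times(4,y2),y2,y2),node(times(4,y2),y2,y2))), z := node(times(4,y2),y2,y2).
Bind p := node(k,v,times(4,tree(node(times(4,y2),y2,y2),node(times(4,y2),y2,y2)))); no other remaining equation mentions p.
Bind y2 := 7; substituting into the remaining equation gives: node(node(times(4,7),7,7),tree(times(4,7),7),6) ≐ v. Substituting into the earlier bindings gives w := times(4,tree(node(times(4,7),7,7),node(times(4,7),7,7))), x1 := times(4,tree(node(times(4,7),7,7),node(times(4,7),7,7))), z := node(times(4,7),7,7), y := times(4,7), p := node(k,v,times(4,tree(node(times(4,7),7,7),node(times(4,7),7,7)))).
Bind v := node(node(times(4,7),7,7),tree(times(4,7),7),6). Substituting into the earlier binding gives p := node(k,node(node(times(4,7),7,7),tree(times(4,7),7),6),times(4,tree(node(times(4,7),7,7),node(times(4,7),7,7)))).
MGU = { w -> times(4,tree(node(times(4,7),7,7),node(times(4,7),7,7))), x1 -> times(4,tree(node(times(4,7),7,7),node(times(4,7),7,7))), z -> node(times(4,7),7,7), y -> times(4,7), p -> node(k,node(node(times(4,7),7,7),tree(times(4,7),7),6),times(4,tree(node(times(4,7),7,7),node(times(4,7),7,7)))), y2 -> 7, v -> node(node(times(4,7),7,7),tree(times(4,7),7),6) }, so v -> node(node(times(4,7),7,7),tree(times(4,7),7),6).

node(node(times(4,7),7,7),tree(times(4,7),7),6)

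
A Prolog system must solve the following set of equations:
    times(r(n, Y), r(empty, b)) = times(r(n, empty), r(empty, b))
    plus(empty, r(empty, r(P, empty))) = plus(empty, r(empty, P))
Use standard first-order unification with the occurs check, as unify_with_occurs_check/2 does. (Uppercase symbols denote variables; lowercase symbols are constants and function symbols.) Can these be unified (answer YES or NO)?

NO

Decompose times/2: r(n, Y) = r(n, empty),  r(empty, b) = r(empty, b).
Decompose r/2: n = n,  Y = empty.
Delete trivial equation n = n.
Bind Y := empty; no other remaining equation mentions Y.
Delete trivial equation r(empty, b) = r(empty, b).
Decompose plus/2: empty = empty,  r(empty, r(P, empty)) = r(empty, P).
Delete trivial equation empty = empty.
Decompose r/2: empty = empty,  r(P, empty) = P.
Delete trivial equation empty = empty.
Occurs check fails: P occurs in r(P, empty); the equation P = r(P, empty) has no finite solution.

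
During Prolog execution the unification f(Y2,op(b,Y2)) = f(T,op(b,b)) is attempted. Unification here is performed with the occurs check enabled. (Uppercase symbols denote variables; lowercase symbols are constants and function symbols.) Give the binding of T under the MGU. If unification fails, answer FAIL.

b

Decompose f/2: Y2 = T,  op(b,Y2) = op(b,b).
Bind Y2 := T; substituting into the remaining equation gives: op(b,T) = op(b,b).
Decompose op/2: b = b,  T = b.
Delete trivial equation b = b.
Bind T := b. Substituting into the earlier binding gives Y2 := b.
MGU = { Y2 -> b, T -> b }, so T -> b.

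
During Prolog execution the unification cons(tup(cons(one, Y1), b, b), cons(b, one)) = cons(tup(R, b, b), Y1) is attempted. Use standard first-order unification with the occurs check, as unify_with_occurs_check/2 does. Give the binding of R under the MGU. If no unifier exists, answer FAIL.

Decompose cons/2: tup(cons(one, Y1), b, b) = tup(R, b, b),  cons(b, one) = Y1.
Decompose tup/3: cons(one, Y1) = R,  b = b,  b = b.
Bind R := cons(one, Y1); no other remaining equation mentions R.
Delete trivial equation b = b.
Delete trivial equation b = b.
Bind Y1 := cons(b, one). Substituting into the earlier binding gives R := cons(one, cons(b, one)).
MGU = { R ↦ cons(one, cons(b, one)), Y1 ↦ cons(b, one) }, so R ↦ cons(one, cons(b, one)).

cons(one, cons(b, one))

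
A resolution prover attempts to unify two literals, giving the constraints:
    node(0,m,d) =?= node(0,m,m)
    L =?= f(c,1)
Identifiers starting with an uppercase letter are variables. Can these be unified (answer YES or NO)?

NO

Decompose node/3: 0 =?= 0,  m =?= m,  d =?= m.
Delete trivial equation 0 =?= 0.
Delete trivial equation m =?= m.
Clash: constants d and m differ; no unifier exists.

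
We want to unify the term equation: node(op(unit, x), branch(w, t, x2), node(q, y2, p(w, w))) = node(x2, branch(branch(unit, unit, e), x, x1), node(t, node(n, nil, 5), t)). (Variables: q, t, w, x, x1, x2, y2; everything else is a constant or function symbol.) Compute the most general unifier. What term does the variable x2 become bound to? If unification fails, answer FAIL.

Decompose node/3: op(unit, x) = x2,  branch(w, t, x2) = branch(branch(unit, unit, e), x, x1),  node(q, y2, p(w, w)) = node(t, node(n, nil, 5), t).
Bind x2 := op(unit, x); substituting into the one remaining equation that mentions x2 gives: branch(w, t, op(unit, x)) = branch(branch(unit, unit, e), x, x1).
Decompose branch/3: w = branch(unit, unit, e),  t = x,  op(unit, x) = x1.
Bind w := branch(unit, unit, e); substituting into the one remaining equation that mentions w gives: node(q, y2, p(branch(unit, unit, e), branch(unit, unit, e))) = node(t, node(n, nil, 5), t).
Bind t := x; substituting into the one remaining equation that mentions t gives: node(q, y2, p(branch(unit, unit, e), branch(unit, unit, e))) = node(x, node(n, nil, 5), x).
Bind x1 := op(unit, x); no other remaining equation mentions x1.
Decompose node/3: q = x,  y2 = node(n, nil, 5),  p(branch(unit, unit, e), branch(unit, unit, e)) = x.
Bind q := x; no other remaining equation mentions q.
Bind y2 := node(n, nil, 5); no other remaining equation mentions y2.
Bind x := p(branch(unit, unit, e), branch(unit, unit, e)). Substituting into the earlier bindings gives x2 := op(unit, p(branch(unit, unit, e), branch(unit, unit, e))), t := p(branch(unit, unit, e), branch(unit, unit, e)), x1 := op(unit, p(branch(unit, unit, e), branch(unit, unit, e))), q := p(branch(unit, unit, e), branch(unit, unit, e)).
MGU = { x2 ↦ op(unit, p(branch(unit, unit, e), branch(unit, unit, e))), w ↦ branch(unit, unit, e), t ↦ p(branch(unit, unit, e), branch(unit, unit, e)), x1 ↦ op(unit, p(branch(unit, unit, e), branch(unit, unit, e))), q ↦ p(branch(unit, unit, e), branch(unit, unit, e)), y2 ↦ node(n, nil, 5), x ↦ p(branch(unit, unit, e), branch(unit, unit, e)) }, so x2 ↦ op(unit, p(branch(unit, unit, e), branch(unit, unit, e))).

op(unit, p(branch(unit, unit, e), branch(unit, unit, e)))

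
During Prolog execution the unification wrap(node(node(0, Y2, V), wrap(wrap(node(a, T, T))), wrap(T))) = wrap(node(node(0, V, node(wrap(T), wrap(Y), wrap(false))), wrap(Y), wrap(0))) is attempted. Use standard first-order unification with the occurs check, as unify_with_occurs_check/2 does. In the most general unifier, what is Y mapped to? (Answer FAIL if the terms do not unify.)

Decompose wrap/1: node(node(0, Y2, V), wrap(wrap(node(a, T, T))), wrap(T)) = node(node(0, V, node(wrap(T), wrap(Y), wrap(false))), wrap(Y), wrap(0)).
Decompose node/3: node(0, Y2, V) = node(0, V, node(wrap(T), wrap(Y), wrap(false))),  wrap(wrap(node(a, T, T))) = wrap(Y),  wrap(T) = wrap(0).
Decompose node/3: 0 = 0,  Y2 = V,  V = node(wrap(T), wrap(Y), wrap(false)).
Delete trivial equation 0 = 0.
Bind Y2 := V; no other remaining equation mentions Y2.
Bind V := node(wrap(T), wrap(Y), wrap(false)); no other remaining equation mentions V. Substituting into the earlier binding gives Y2 := node(wrap(T), wrap(Y), wrap(false)).
Decompose wrap/1: wrap(node(a, T, T)) = Y.
Bind Y := wrap(node(a, T, T)); no other remaining equation mentions Y. Substituting into the earlier bindings gives Y2 := node(wrap(T), wrap(wrap(node(a, T, T))), wrap(false)), V := node(wrap(T), wrap(wrap(node(a, T, T))), wrap(false)).
Decompose wrap/1: T = 0.
Bind T := 0. Substituting into the earlier bindings gives Y2 := node(wrap(0), wrap(wrap(node(a, 0, 0))), wrap(false)), V := node(wrap(0), wrap(wrap(node(a, 0, 0))), wrap(false)), Y := wrap(node(a, 0, 0)).
MGU = { Y2 = node(wrap(0), wrap(wrap(node(a, 0, 0))), wrap(false)), V = node(wrap(0), wrap(wrap(node(a, 0, 0))), wrap(false)), Y = wrap(node(a, 0, 0)), T = 0 }, so Y = wrap(node(a, 0, 0)).

wrap(node(a, 0, 0))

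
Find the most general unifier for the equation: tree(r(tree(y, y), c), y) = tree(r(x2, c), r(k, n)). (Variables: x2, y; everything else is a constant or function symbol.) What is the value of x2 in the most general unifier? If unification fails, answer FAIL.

Decompose tree/2: r(tree(y, y), c) = r(x2, c),  y = r(k, n).
Decompose r/2: tree(y, y) = x2,  c = c.
Bind x2 := tree(y, y); no other remaining equation mentions x2.
Delete trivial equation c = c.
Bind y := r(k, n). Substituting into the earlier binding gives x2 := tree(r(k, n), r(k, n)).
MGU = { x2 -> tree(r(k, n), r(k, n)), y -> r(k, n) }, so x2 -> tree(r(k, n), r(k, n)).

tree(r(k, n), r(k, n))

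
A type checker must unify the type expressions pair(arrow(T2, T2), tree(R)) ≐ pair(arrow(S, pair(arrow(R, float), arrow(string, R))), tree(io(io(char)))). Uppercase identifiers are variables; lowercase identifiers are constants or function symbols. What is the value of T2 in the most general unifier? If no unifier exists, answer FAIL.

Decompose pair/2: arrow(T2, T2) ≐ arrow(S, pair(arrow(R, float), arrow(string, R))),  tree(R) ≐ tree(io(io(char))).
Decompose arrow/2: T2 ≐ S,  T2 ≐ pair(arrow(R, float), arrow(string, R)).
Bind T2 := S; substituting into the one remaining equation that mentions T2 gives: S ≐ pair(arrow(R, float), arrow(string, R)).
Bind S := pair(arrow(R, float), arrow(string, R)); no other remaining equation mentions S. Substituting into the earlier binding gives T2 := pair(arrow(R, float), arrow(string, R)).
Decompose tree/1: R ≐ io(io(char)).
Bind R := io(io(char)). Substituting into the earlier bindings gives T2 := pair(arrow(io(io(char)), float), arrow(string, io(io(char)))), S := pair(arrow(io(io(char)), float), arrow(string, io(io(char)))).
MGU = { T2 ↦ pair(arrow(io(io(char)), float), arrow(string, io(io(char)))), S ↦ pair(arrow(io(io(char)), float), arrow(string, io(io(char)))), R ↦ io(io(char)) }, so T2 ↦ pair(arrow(io(io(char)), float), arrow(string, io(io(char)))).

pair(arrow(io(io(char)), float), arrow(string, io(io(char))))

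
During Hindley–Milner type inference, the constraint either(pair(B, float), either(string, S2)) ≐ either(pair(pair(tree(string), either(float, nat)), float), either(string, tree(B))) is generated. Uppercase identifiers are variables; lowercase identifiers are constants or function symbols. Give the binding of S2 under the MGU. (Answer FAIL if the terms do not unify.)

Decompose either/2: pair(B, float) ≐ pair(pair(tree(string), either(float, nat)), float),  either(string, S2) ≐ either(string, tree(B)).
Decompose pair/2: B ≐ pair(tree(string), either(float, nat)),  float ≐ float.
Bind B := pair(tree(string), either(float, nat)); substituting into the one remaining equation that mentions B gives: either(string, S2) ≐ either(string, tree(pair(tree(string), either(float, nat)))).
Delete trivial equation float ≐ float.
Decompose either/2: string ≐ string,  S2 ≐ tree(pair(tree(string), either(float, nat))).
Delete trivial equation string ≐ string.
Bind S2 := tree(pair(tree(string), either(float, nat))).
MGU = { B ↦ pair(tree(string), either(float, nat)), S2 ↦ tree(pair(tree(string), either(float, nat))) }, so S2 ↦ tree(pair(tree(string), either(float, nat))).

tree(pair(tree(string), either(float, nat)))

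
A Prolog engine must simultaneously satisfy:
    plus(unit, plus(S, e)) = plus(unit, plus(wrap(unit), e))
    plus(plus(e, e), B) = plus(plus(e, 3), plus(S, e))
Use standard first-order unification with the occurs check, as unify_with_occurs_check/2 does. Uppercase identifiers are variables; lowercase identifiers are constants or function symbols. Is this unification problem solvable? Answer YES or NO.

NO

Decompose plus/2: unit = unit,  plus(S, e) = plus(wrap(unit), e).
Delete trivial equation unit = unit.
Decompose plus/2: S = wrap(unit),  e = e.
Bind S := wrap(unit); substituting into the one remaining equation that mentions S gives: plus(plus(e, e), B) = plus(plus(e, 3), plus(wrap(unit), e)).
Delete trivial equation e = e.
Decompose plus/2: plus(e, e) = plus(e, 3),  B = plus(wrap(unit), e).
Decompose plus/2: e = e,  e = 3.
Delete trivial equation e = e.
Clash: constants e and 3 differ; no unifier exists.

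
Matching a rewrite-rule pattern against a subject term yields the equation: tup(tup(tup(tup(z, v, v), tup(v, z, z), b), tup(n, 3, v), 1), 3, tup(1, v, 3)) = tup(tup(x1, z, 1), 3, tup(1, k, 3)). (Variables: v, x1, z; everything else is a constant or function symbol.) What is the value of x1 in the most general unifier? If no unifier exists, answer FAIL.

tup(tup(tup(n, 3, k), k, k), tup(k, tup(n, 3, k), tup(n, 3, k)), b)

Decompose tup/3: tup(tup(tup(z, v, v), tup(v, z, z), b), tup(n, 3, v), 1) = tup(x1, z, 1),  3 = 3,  tup(1, v, 3) = tup(1, k, 3).
Decompose tup/3: tup(tup(z, v, v), tup(v, z, z), b) = x1,  tup(n, 3, v) = z,  1 = 1.
Bind x1 := tup(tup(z, v, v), tup(v, z, z), b); no other remaining equation mentions x1.
Bind z := tup(n, 3, v); no other remaining equation mentions z. Substituting into the earlier binding gives x1 := tup(tup(tup(n, 3, v), v, v), tup(v, tup(n, 3, v), tup(n, 3, v)), b).
Delete trivial equation 1 = 1.
Delete trivial equation 3 = 3.
Decompose tup/3: 1 = 1,  v = k,  3 = 3.
Delete trivial equation 1 = 1.
Bind v := k; no other remaining equation mentions v. Substituting into the earlier bindings gives x1 := tup(tup(tup(n, 3, k), k, k), tup(k, tup(n, 3, k), tup(n, 3, k)), b), z := tup(n, 3, k).
Delete trivial equation 3 = 3.
MGU = { x1 -> tup(tup(tup(n, 3, k), k, k), tup(k, tup(n, 3, k), tup(n, 3, k)), b), z -> tup(n, 3, k), v -> k }, so x1 -> tup(tup(tup(n, 3, k), k, k), tup(k, tup(n, 3, k), tup(n, 3, k)), b).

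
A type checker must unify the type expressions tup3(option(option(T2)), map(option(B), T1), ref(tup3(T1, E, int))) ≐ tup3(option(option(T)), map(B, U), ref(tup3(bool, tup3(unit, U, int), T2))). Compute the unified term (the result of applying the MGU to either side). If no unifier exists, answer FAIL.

FAIL

Decompose tup3/3: option(option(T2)) ≐ option(option(T)),  map(option(B), T1) ≐ map(B, U),  ref(tup3(T1, E, int)) ≐ ref(tup3(bool, tup3(unit, U, int), T2)).
Decompose option/1: option(T2) ≐ option(T).
Decompose option/1: T2 ≐ T.
Bind T2 := T; substituting into the one remaining equation that mentions T2 gives: ref(tup3(T1, E, int)) ≐ ref(tup3(bool, tup3(unit, U, int), T)).
Decompose map/2: option(B) ≐ B,  T1 ≐ U.
Occurs check fails: B occurs in option(B); the equation B ≐ option(B) has no finite solution.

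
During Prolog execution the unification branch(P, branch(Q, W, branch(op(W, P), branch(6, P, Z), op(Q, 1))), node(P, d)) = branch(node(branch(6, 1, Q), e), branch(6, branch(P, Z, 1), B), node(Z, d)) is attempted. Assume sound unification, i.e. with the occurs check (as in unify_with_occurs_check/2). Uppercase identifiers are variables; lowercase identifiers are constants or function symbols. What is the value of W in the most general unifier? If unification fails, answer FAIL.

branch(node(branch(6, 1, 6), e), node(branch(6, 1, 6), e), 1)

Decompose branch/3: P = node(branch(6, 1, Q), e),  branch(Q, W, branch(op(W, P), branch(6, P, Z), op(Q, 1))) = branch(6, branch(P, Z, 1), B),  node(P, d) = node(Z, d).
Bind P := node(branch(6, 1, Q), e); substituting into the remaining equations gives: branch(Q, W, branch(op(W, node(branch(6, 1, Q), e)), branch(6, node(branch(6, 1, Q), e), Z), op(Q, 1))) = branch(6, branch(node(branch(6, 1, Q), e), Z, 1), B),  node(node(branch(6, 1, Q), e), d) = node(Z, d).
Decompose branch/3: Q = 6,  W = branch(node(branch(6, 1, Q), e), Z, 1),  branch(op(W, node(branch(6, 1, Q), e)), branch(6, node(branch(6, 1, Q), e), Z), op(Q, 1)) = B.
Bind Q := 6; substituting into the remaining equations gives: W = branch(node(branch(6, 1, 6), e), Z, 1),  branch(op(W, node(branch(6, 1, 6), e)), branch(6, node(branch(6, 1, 6), e), Z), op(6, 1)) = B,  node(node(branch(6, 1, 6), e), d) = node(Z, d). Substituting into the earlier binding gives P := node(branch(6, 1, 6), e).
Bind W := branch(node(branch(6, 1, 6), e), Z, 1); substituting into the one remaining equation that mentions W gives: branch(op(branch(node(branch(6, 1, 6), e), Z, 1), node(branch(6, 1, 6), e)), branch(6, node(branch(6, 1, 6), e), Z), op(6, 1)) = B.
Bind B := branch(op(branch(node(branch(6, 1, 6), e), Z, 1), node(branch(6, 1, 6), e)), branch(6, node(branch(6, 1, 6), e), Z), op(6, 1)); no other remaining equation mentions B.
Decompose node/2: node(branch(6, 1, 6), e) = Z,  d = d.
Bind Z := node(branch(6, 1, 6), e); no other remaining equation mentions Z. Substituting into the earlier bindings gives W := branch(node(branch(6, 1, 6), e), node(branch(6, 1, 6), e), 1), B := branch(op(branch(node(branch(6, 1, 6), e), node(branch(6, 1, 6), e), 1), node(branch(6, 1, 6), e)), branch(6, node(branch(6, 1, 6), e), node(branch(6, 1, 6), e)), op(6, 1)).
Delete trivial equation d = d.
MGU = { P = node(branch(6, 1, 6), e), Q = 6, W = branch(node(branch(6, 1, 6), e), node(branch(6, 1, 6), e), 1), B = branch(op(branch(node(branch(6, 1, 6), e), node(branch(6, 1, 6), e), 1), node(branch(6, 1, 6), e)), branch(6, node(branch(6, 1, 6), e), node(branch(6, 1, 6), e)), op(6, 1)), Z = node(branch(6, 1, 6), e) }, so W = branch(node(branch(6, 1, 6), e), node(branch(6, 1, 6), e), 1).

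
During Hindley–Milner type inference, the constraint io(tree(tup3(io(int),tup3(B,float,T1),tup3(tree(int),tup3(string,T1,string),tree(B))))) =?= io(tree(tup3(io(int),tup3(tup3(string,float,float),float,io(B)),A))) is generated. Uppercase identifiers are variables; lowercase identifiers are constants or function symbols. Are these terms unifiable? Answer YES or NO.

YES

Decompose io/1: tree(tup3(io(int),tup3(B,float,T1),tup3(tree(int),tup3(string,T1,string),tree(B)))) =?= tree(tup3(io(int),tup3(tup3(string,float,float),float,io(B)),A)).
Decompose tree/1: tup3(io(int),tup3(B,float,T1),tup3(tree(int),tup3(string,T1,string),tree(B))) =?= tup3(io(int),tup3(tup3(string,float,float),float,io(B)),A).
Decompose tup3/3: io(int) =?= io(int),  tup3(B,float,T1) =?= tup3(tup3(string,float,float),float,io(B)),  tup3(tree(int),tup3(string,T1,string),tree(B)) =?= A.
Delete trivial equation io(int) =?= io(int).
Decompose tup3/3: B =?= tup3(string,float,float),  float =?= float,  T1 =?= io(B).
Bind B := tup3(string,float,float); substituting into the 2 remaining equations that mention B gives: T1 =?= io(tup3(string,float,float)),  tup3(tree(int),tup3(string,T1,string),tree(tup3(string,float,float))) =?= A.
Delete trivial equation float =?= float.
Bind T1 := io(tup3(string,float,float)); substituting into the remaining equation gives: tup3(tree(int),tup3(string,io(tup3(string,float,float)),string),tree(tup3(string,float,float))) =?= A.
Bind A := tup3(tree(int),tup3(string,io(tup3(string,float,float)),string),tree(tup3(string,float,float))).
No equations remain and no clash or occurs-check failure arose, so a unifier exists.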